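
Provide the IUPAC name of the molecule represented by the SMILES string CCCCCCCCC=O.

The longest chain bearing the –CHO group is 9 carbons long (nonane).
The principal characteristic group is an aldehyde (terminal –CHO), named with the suffix -al.
Choose the numbering such that the aldehyde carbon is C-1 by definition.
The name is nonanal.

nonanal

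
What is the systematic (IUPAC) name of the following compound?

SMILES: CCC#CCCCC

The longest chain bearing the multiple bond is 8 carbons long (octane).
A C≡C triple bond in the chain gives the infix -yne-.
Choose the numbering such that numbering from this end puts the triple bond at C-3 rather than C-5.
With this numbering: the triple bond between C-3 and C-4.
Putting it together: oct-3-yne.

oct-3-yne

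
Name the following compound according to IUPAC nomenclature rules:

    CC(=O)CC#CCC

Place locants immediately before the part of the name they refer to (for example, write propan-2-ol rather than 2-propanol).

The longest carbon chain that includes the carbonyl and the multiple bond has 7 carbons, so the parent hydride is heptane.
The highest-priority functional group is a ketone (C=O on an internal carbon), so the name ends in -one.
There is one C≡C triple bond, indicated by the ending -yne.
Number the chain so that numbering from this end puts the carbonyl group at C-2 rather than C-6.
With this numbering: the carbonyl at C-2; the triple bond between C-4 and C-5.
Assembling the pieces gives hept-4-yn-2-one.

hept-4-yn-2-one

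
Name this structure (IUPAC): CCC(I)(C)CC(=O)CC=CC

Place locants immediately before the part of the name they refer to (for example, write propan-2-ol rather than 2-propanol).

The longest carbon chain that includes the carbonyl and the multiple bond has 9 carbons, so the parent hydride is nonane.
A ketone (C=O on an internal carbon) is the principal characteristic group, giving the suffix -one.
A C=C double bond in the chain gives the infix -ene-.
Number the chain so that numbering from this end puts the double bond at C-2 rather than C-7.
This places the carbonyl at C-5; the double bond between C-2 and C-3; an iodo group at C-7; a methyl group at C-7.
The substituents are ordered alphabetically, ignoring any di-/tri- multipliers.
Assembling the pieces gives 7-iodo-7-methylnon-2-en-5-one.

7-iodo-7-methylnon-2-en-5-one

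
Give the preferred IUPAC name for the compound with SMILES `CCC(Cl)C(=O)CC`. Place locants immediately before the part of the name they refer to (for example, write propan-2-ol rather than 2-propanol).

4-chlorohexan-3-one

The longest chain bearing the carbonyl is 6 carbons long (hexane).
A ketone (C=O on an internal carbon) is the principal characteristic group, giving the suffix -one.
Number the chain so that numbering from this end puts the carbonyl group at C-3 rather than C-4.
That gives the carbonyl at C-3; a chloro group at C-4.
Assembling the pieces gives 4-chlorohexan-3-one.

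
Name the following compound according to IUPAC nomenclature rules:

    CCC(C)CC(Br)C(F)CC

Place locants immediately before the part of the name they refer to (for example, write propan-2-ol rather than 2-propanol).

The longest carbon chain is 8 atoms: the parent is octane.
Number the chain so that the substituent locant set {3,4,6} is lower than {3,5,6} at the first point of difference.
This places a bromo group at C-4; a fluoro group at C-3; a methyl group at C-6.
The substituents are ordered alphabetically, ignoring any di-/tri- multipliers.
Assembling the pieces gives 4-bromo-3-fluoro-6-methyloctane.

4-bromo-3-fluoro-6-methyloctane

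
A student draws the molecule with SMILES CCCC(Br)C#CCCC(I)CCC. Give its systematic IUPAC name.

4-bromo-9-iodododec-5-yne

Counting along the main chain through the multiple bond gives 12 carbons: the parent is dodecane.
The chain contains a C≡C triple bond, so the unsaturation ending is -yne.
Choose the numbering such that numbering from this end puts the triple bond at C-5 rather than C-7.
That gives the triple bond between C-5 and C-6; a bromo group at C-4; an iodo group at C-9.
Substituent prefixes are cited in alphabetical order (multiplying prefixes like di-/tri- are ignored for ordering).
Assembling the pieces gives 4-bromo-9-iodododec-5-yne.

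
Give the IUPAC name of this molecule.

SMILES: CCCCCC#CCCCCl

1-chlorodec-4-yne

Counting along the main chain through the multiple bond gives 10 carbons: the parent is decane.
A C≡C triple bond in the chain gives the infix -yne-.
The numbering direction is chosen so that numbering from this end puts the triple bond at C-4 rather than C-6.
With this numbering: the triple bond between C-4 and C-5; a chloro group at C-1.
Putting it together: 1-chlorodec-4-yne.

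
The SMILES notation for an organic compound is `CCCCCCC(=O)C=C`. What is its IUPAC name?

non-1-en-3-one

The longest carbon chain that includes the carbonyl and the multiple bond has 9 carbons, so the parent hydride is nonane.
A ketone (C=O on an internal carbon) is the principal characteristic group, giving the suffix -one.
A C=C double bond in the chain gives the infix -ene-.
The numbering direction is chosen so that numbering from this end puts the carbonyl group at C-3 rather than C-7.
This places the carbonyl at C-3; the double bond between C-1 and C-2.
The name is non-1-en-3-one.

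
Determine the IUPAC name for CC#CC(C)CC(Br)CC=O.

Counting along the main chain through the –CHO group and the multiple bond gives 8 carbons: the parent is octane.
The principal characteristic group is an aldehyde (terminal –CHO), named with the suffix -al.
The chain contains a C≡C triple bond, so the unsaturation ending is -yne.
Number the chain so that the aldehyde carbon is C-1 by definition.
This places the triple bond between C-6 and C-7; a bromo group at C-3; a methyl group at C-5.
The substituents are ordered alphabetically, ignoring any di-/tri- multipliers.
Putting it together: 3-bromo-5-methyloct-6-ynal.

3-bromo-5-methyloct-6-ynal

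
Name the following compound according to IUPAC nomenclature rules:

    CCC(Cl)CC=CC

The longest carbon chain that includes the multiple bond has 7 carbons, so the parent hydride is heptane.
The chain contains a C=C double bond, so the unsaturation ending is -ene.
Number the chain so that numbering from this end puts the double bond at C-2 rather than C-5.
This places the double bond between C-2 and C-3; a chloro group at C-5.
Assembling the pieces gives 5-chlorohept-2-ene.

5-chlorohept-2-ene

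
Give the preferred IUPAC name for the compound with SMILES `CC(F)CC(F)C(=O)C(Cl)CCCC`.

6-chloro-2,4-difluorodecan-5-one

Counting along the main chain through the carbonyl gives 10 carbons: the parent is decane.
A ketone (C=O on an internal carbon) is the principal characteristic group, giving the suffix -one.
Choose the numbering such that numbering from this end puts the carbonyl group at C-5 rather than C-6.
This places the carbonyl at C-5; a chloro group at C-6; fluoro groups at C-2 and C-4.
The substituents are ordered alphabetically, ignoring any di-/tri- multipliers.
Putting it together: 6-chloro-2,4-difluorodecan-5-one.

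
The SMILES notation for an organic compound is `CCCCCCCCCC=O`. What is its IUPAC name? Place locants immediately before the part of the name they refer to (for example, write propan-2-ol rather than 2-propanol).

Counting along the main chain through the –CHO group gives 10 carbons: the parent is decane.
The highest-priority functional group is an aldehyde (terminal –CHO), so the name ends in -al.
Number the chain so that the aldehyde carbon is C-1 by definition.
Putting it together: decanal.

decanal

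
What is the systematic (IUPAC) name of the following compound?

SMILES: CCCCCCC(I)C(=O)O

2-iodooctanoic acid

The longest carbon chain that includes the –COOH group has 8 carbons, so the parent hydride is octane.
A carboxylic acid (terminal –COOH) is the principal characteristic group, giving the suffix -oic acid.
Number the chain so that the carboxylic acid carbon is C-1 by definition.
This places an iodo group at C-2.
The name is 2-iodooctanoic acid.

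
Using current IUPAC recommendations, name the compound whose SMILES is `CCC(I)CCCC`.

3-iodoheptane

The parent chain contains 7 carbons (heptane).
Choose the numbering such that the substituent locant set {3} is lower than {5} at the first point of difference.
With this numbering: an iodo group at C-3.
Putting it together: 3-iodoheptane.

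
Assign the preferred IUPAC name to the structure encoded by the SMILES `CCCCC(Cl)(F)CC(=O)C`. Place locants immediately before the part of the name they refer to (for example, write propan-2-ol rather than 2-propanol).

4-chloro-4-fluorooctan-2-one

The longest chain bearing the carbonyl is 8 carbons long (octane).
A ketone (C=O on an internal carbon) is the principal characteristic group, giving the suffix -one.
Number the chain so that numbering from this end puts the carbonyl group at C-2 rather than C-7.
That gives the carbonyl at C-2; a chloro group at C-4; a fluoro group at C-4.
The substituents are ordered alphabetically, ignoring any di-/tri- multipliers.
The name is 4-chloro-4-fluorooctan-2-one.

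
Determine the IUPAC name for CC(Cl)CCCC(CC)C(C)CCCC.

The longest continuous carbon chain has 11 atoms, so the parent hydride is undecane.
Choose the numbering such that the substituent locant set {2,6,7} is lower than {5,6,10} at the first point of difference.
With this numbering: a chloro group at C-2; an ethyl group at C-6; a methyl group at C-7.
Substituent prefixes are cited in alphabetical order (multiplying prefixes like di-/tri- are ignored for ordering).
The name is 2-chloro-6-ethyl-7-methylundecane.

2-chloro-6-ethyl-7-methylundecane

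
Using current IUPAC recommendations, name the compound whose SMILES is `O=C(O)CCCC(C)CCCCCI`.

10-iodo-5-methyldecanoic acid

Counting along the main chain through the –COOH group gives 10 carbons: the parent is decane.
The principal characteristic group is a carboxylic acid (terminal –COOH), named with the suffix -oic acid.
Choose the numbering such that the carboxylic acid carbon is C-1 by definition.
That gives an iodo group at C-10; a methyl group at C-5.
Prefixes are listed alphabetically: iodo, methyl.
The name is 10-iodo-5-methyldecanoic acid.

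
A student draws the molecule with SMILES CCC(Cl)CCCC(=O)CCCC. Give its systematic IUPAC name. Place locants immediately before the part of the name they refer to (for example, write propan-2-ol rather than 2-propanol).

9-chloroundecan-5-one

The longest carbon chain that includes the carbonyl has 11 carbons, so the parent hydride is undecane.
A ketone (C=O on an internal carbon) is the principal characteristic group, giving the suffix -one.
Number the chain so that numbering from this end puts the carbonyl group at C-5 rather than C-7.
This places the carbonyl at C-5; a chloro group at C-9.
Putting it together: 9-chloroundecan-5-one.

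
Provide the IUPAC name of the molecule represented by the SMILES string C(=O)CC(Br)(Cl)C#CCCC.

Counting along the main chain through the –CHO group and the multiple bond gives 8 carbons: the parent is octane.
The principal characteristic group is an aldehyde (terminal –CHO), named with the suffix -al.
There is one C≡C triple bond, indicated by the ending -yne.
The numbering direction is chosen so that the aldehyde carbon is C-1 by definition.
With this numbering: the triple bond between C-4 and C-5; a bromo group at C-3; a chloro group at C-3.
The substituents are ordered alphabetically, ignoring any di-/tri- multipliers.
The name is 3-bromo-3-chlorooct-4-ynal.

3-bromo-3-chlorooct-4-ynal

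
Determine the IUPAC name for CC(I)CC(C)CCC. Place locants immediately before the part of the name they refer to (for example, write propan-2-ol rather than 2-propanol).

2-iodo-4-methylheptane

The parent chain contains 7 carbons (heptane).
The numbering direction is chosen so that the substituent locant set {2,4} is lower than {4,6} at the first point of difference.
This places an iodo group at C-2; a methyl group at C-4.
The substituents are ordered alphabetically, ignoring any di-/tri- multipliers.
Putting it together: 2-iodo-4-methylheptane.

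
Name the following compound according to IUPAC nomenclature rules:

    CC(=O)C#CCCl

Counting along the main chain through the carbonyl and the multiple bond gives 5 carbons: the parent is pentane.
A ketone (C=O on an internal carbon) is the principal characteristic group, giving the suffix -one.
There is one C≡C triple bond, indicated by the ending -yne.
The numbering direction is chosen so that numbering from this end puts the carbonyl group at C-2 rather than C-4.
This places the carbonyl at C-2; the triple bond between C-3 and C-4; a chloro group at C-5.
The name is 5-chloropent-3-yn-2-one.

5-chloropent-3-yn-2-one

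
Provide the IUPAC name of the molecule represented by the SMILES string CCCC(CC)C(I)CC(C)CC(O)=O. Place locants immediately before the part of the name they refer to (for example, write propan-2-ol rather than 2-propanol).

6-ethyl-5-iodo-3-methylnonanoic acid

Counting along the main chain through the –COOH group gives 9 carbons: the parent is nonane.
A carboxylic acid (terminal –COOH) is the principal characteristic group, giving the suffix -oic acid.
Choose the numbering such that the carboxylic acid carbon is C-1 by definition.
That gives an ethyl group at C-6; an iodo group at C-5; a methyl group at C-3.
Prefixes are listed alphabetically: ethyl, iodo, methyl.
The name is 6-ethyl-5-iodo-3-methylnonanoic acid.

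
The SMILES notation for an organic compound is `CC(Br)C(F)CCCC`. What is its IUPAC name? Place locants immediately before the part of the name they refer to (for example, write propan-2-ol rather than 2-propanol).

2-bromo-3-fluoroheptane

The parent chain contains 7 carbons (heptane).
Number the chain so that the substituent locant set {2,3} is lower than {5,6} at the first point of difference.
With this numbering: a bromo group at C-2; a fluoro group at C-3.
Substituent prefixes are cited in alphabetical order (multiplying prefixes like di-/tri- are ignored for ordering).
The name is 2-bromo-3-fluoroheptane.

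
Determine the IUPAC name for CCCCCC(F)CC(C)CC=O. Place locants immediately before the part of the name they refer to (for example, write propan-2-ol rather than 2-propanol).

5-fluoro-3-methyldecanal

Counting along the main chain through the –CHO group gives 10 carbons: the parent is decane.
The principal characteristic group is an aldehyde (terminal –CHO), named with the suffix -al.
Number the chain so that the aldehyde carbon is C-1 by definition.
With this numbering: a fluoro group at C-5; a methyl group at C-3.
The substituents are ordered alphabetically, ignoring any di-/tri- multipliers.
Putting it together: 5-fluoro-3-methyldecanal.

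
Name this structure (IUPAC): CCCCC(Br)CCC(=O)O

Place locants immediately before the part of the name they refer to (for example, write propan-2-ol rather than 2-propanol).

The longest carbon chain that includes the –COOH group has 8 carbons, so the parent hydride is octane.
A carboxylic acid (terminal –COOH) is the principal characteristic group, giving the suffix -oic acid.
Number the chain so that the carboxylic acid carbon is C-1 by definition.
With this numbering: a bromo group at C-4.
Putting it together: 4-bromooctanoic acid.

4-bromooctanoic acid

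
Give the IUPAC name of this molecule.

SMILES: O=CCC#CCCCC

The longest chain bearing the –CHO group and the multiple bond is 8 carbons long (octane).
The principal characteristic group is an aldehyde (terminal –CHO), named with the suffix -al.
There is one C≡C triple bond, indicated by the ending -yne.
Choose the numbering such that the aldehyde carbon is C-1 by definition.
With this numbering: the triple bond between C-3 and C-4.
The name is oct-3-ynal.

oct-3-ynal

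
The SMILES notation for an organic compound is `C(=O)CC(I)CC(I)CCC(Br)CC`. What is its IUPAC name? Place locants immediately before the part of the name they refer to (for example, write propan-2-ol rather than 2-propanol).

8-bromo-3,5-diiododecanal

Counting along the main chain through the –CHO group gives 10 carbons: the parent is decane.
The principal characteristic group is an aldehyde (terminal –CHO), named with the suffix -al.
The numbering direction is chosen so that the aldehyde carbon is C-1 by definition.
With this numbering: a bromo group at C-8; iodo groups at C-3 and C-5.
Substituent prefixes are cited in alphabetical order (multiplying prefixes like di-/tri- are ignored for ordering).
Assembling the pieces gives 8-bromo-3,5-diiododecanal.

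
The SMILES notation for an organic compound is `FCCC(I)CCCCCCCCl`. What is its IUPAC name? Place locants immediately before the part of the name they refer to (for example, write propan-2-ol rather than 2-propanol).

10-chloro-1-fluoro-3-iododecane

The longest carbon chain is 10 atoms: the parent is decane.
The numbering direction is chosen so that the substituent locant set {1,3,10} is lower than {1,8,10} at the first point of difference.
With this numbering: a chloro group at C-10; a fluoro group at C-1; an iodo group at C-3.
Substituent prefixes are cited in alphabetical order (multiplying prefixes like di-/tri- are ignored for ordering).
The name is 10-chloro-1-fluoro-3-iododecane.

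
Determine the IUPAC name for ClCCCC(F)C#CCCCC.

The longest chain bearing the multiple bond is 10 carbons long (decane).
A C≡C triple bond in the chain gives the infix -yne-.
Choose the numbering such that the substituent locant set {1,4} is lower than {7,10} at the first point of difference.
This places the triple bond between C-5 and C-6; a chloro group at C-1; a fluoro group at C-4.
Substituent prefixes are cited in alphabetical order (multiplying prefixes like di-/tri- are ignored for ordering).
Assembling the pieces gives 1-chloro-4-fluorodec-5-yne.

1-chloro-4-fluorodec-5-yne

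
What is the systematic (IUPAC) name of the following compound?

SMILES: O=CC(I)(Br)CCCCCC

Counting along the main chain through the –CHO group gives 8 carbons: the parent is octane.
An aldehyde (terminal –CHO) is the principal characteristic group, giving the suffix -al.
Number the chain so that the aldehyde carbon is C-1 by definition.
This places a bromo group at C-2; an iodo group at C-2.
Prefixes are listed alphabetically: bromo, iodo.
Putting it together: 2-bromo-2-iodooctanal.

2-bromo-2-iodooctanal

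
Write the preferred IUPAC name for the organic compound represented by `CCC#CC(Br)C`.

2-bromohex-3-yne

The longest carbon chain that includes the multiple bond has 6 carbons, so the parent hydride is hexane.
The chain contains a C≡C triple bond, so the unsaturation ending is -yne.
Number the chain so that the substituent locant set {2} is lower than {5} at the first point of difference.
With this numbering: the triple bond between C-3 and C-4; a bromo group at C-2.
Assembling the pieces gives 2-bromohex-3-yne.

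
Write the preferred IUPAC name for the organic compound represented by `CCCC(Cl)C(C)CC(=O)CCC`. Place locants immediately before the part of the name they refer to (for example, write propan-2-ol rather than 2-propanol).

7-chloro-6-methyldecan-4-one

The longest carbon chain that includes the carbonyl has 10 carbons, so the parent hydride is decane.
A ketone (C=O on an internal carbon) is the principal characteristic group, giving the suffix -one.
Number the chain so that numbering from this end puts the carbonyl group at C-4 rather than C-7.
That gives the carbonyl at C-4; a chloro group at C-7; a methyl group at C-6.
Prefixes are listed alphabetically: chloro, methyl.
Assembling the pieces gives 7-chloro-6-methyldecan-4-one.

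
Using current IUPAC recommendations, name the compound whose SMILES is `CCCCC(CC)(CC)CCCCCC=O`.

7,7-diethylundecanal

Counting along the main chain through the –CHO group gives 11 carbons: the parent is undecane.
An aldehyde (terminal –CHO) is the principal characteristic group, giving the suffix -al.
Number the chain so that the aldehyde carbon is C-1 by definition.
With this numbering: two ethyl groups at C-7.
The name is 7,7-diethylundecanal.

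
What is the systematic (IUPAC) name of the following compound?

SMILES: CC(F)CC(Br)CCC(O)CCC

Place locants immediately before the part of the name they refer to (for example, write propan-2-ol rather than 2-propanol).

Counting along the main chain through the –OH group gives 10 carbons: the parent is decane.
The principal characteristic group is an alcohol (–OH), named with the suffix -ol.
The numbering direction is chosen so that numbering from this end puts the hydroxyl group at C-4 rather than C-7.
With this numbering: the hydroxyl at C-4; a bromo group at C-7; a fluoro group at C-9.
Substituent prefixes are cited in alphabetical order (multiplying prefixes like di-/tri- are ignored for ordering).
Assembling the pieces gives 7-bromo-9-fluorodecan-4-ol.

7-bromo-9-fluorodecan-4-ol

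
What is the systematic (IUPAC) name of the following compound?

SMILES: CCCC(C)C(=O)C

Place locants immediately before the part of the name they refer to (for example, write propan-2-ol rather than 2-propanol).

The longest chain bearing the carbonyl is 6 carbons long (hexane).
The highest-priority functional group is a ketone (C=O on an internal carbon), so the name ends in -one.
The numbering direction is chosen so that numbering from this end puts the carbonyl group at C-2 rather than C-5.
That gives the carbonyl at C-2; a methyl group at C-3.
Assembling the pieces gives 3-methylhexan-2-one.

3-methylhexan-2-one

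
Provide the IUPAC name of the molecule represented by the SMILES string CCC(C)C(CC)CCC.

The parent chain contains 7 carbons (heptane).
Number the chain so that the substituent locant set {3,4} is lower than {4,5} at the first point of difference.
With this numbering: an ethyl group at C-4; a methyl group at C-3.
Substituent prefixes are cited in alphabetical order (multiplying prefixes like di-/tri- are ignored for ordering).
Putting it together: 4-ethyl-3-methylheptane.

4-ethyl-3-methylheptane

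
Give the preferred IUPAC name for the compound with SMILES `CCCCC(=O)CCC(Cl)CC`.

8-chlorodecan-5-one

Counting along the main chain through the carbonyl gives 10 carbons: the parent is decane.
The highest-priority functional group is a ketone (C=O on an internal carbon), so the name ends in -one.
The numbering direction is chosen so that numbering from this end puts the carbonyl group at C-5 rather than C-6.
This places the carbonyl at C-5; a chloro group at C-8.
Assembling the pieces gives 8-chlorodecan-5-one.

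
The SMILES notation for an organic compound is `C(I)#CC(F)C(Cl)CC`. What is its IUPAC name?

The longest carbon chain that includes the multiple bond has 6 carbons, so the parent hydride is hexane.
The chain contains a C≡C triple bond, so the unsaturation ending is -yne.
Choose the numbering such that numbering from this end puts the triple bond at C-1 rather than C-5.
This places the triple bond between C-1 and C-2; a chloro group at C-4; a fluoro group at C-3; an iodo group at C-1.
Prefixes are listed alphabetically: chloro, fluoro, iodo.
The name is 4-chloro-3-fluoro-1-iodohex-1-yne.

4-chloro-3-fluoro-1-iodohex-1-yne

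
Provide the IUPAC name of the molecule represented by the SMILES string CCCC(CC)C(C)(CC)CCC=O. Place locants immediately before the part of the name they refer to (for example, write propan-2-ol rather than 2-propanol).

4,5-diethyl-4-methyloctanal

The longest chain bearing the –CHO group is 8 carbons long (octane).
The highest-priority functional group is an aldehyde (terminal –CHO), so the name ends in -al.
The numbering direction is chosen so that the aldehyde carbon is C-1 by definition.
This places ethyl groups at C-4 and C-5; a methyl group at C-4.
Prefixes are listed alphabetically: ethyl, methyl.
Assembling the pieces gives 4,5-diethyl-4-methyloctanal.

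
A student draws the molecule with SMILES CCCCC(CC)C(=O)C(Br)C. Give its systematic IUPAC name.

The longest carbon chain that includes the carbonyl has 8 carbons, so the parent hydride is octane.
A ketone (C=O on an internal carbon) is the principal characteristic group, giving the suffix -one.
Number the chain so that numbering from this end puts the carbonyl group at C-3 rather than C-6.
That gives the carbonyl at C-3; a bromo group at C-2; an ethyl group at C-4.
The substituents are ordered alphabetically, ignoring any di-/tri- multipliers.
Assembling the pieces gives 2-bromo-4-ethyloctan-3-one.

2-bromo-4-ethyloctan-3-one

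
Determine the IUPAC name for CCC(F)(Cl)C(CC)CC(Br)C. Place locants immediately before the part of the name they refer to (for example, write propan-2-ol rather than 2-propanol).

The parent chain contains 7 carbons (heptane).
Number the chain so that the substituent locant set {2,4,5,5} is lower than {3,3,4,6} at the first point of difference.
This places a bromo group at C-2; a chloro group at C-5; an ethyl group at C-4; a fluoro group at C-5.
The substituents are ordered alphabetically, ignoring any di-/tri- multipliers.
Putting it together: 2-bromo-5-chloro-4-ethyl-5-fluoroheptane.

2-bromo-5-chloro-4-ethyl-5-fluoroheptane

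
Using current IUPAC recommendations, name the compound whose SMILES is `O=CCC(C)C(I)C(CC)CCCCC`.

The longest carbon chain that includes the –CHO group has 10 carbons, so the parent hydride is decane.
The highest-priority functional group is an aldehyde (terminal –CHO), so the name ends in -al.
Choose the numbering such that the aldehyde carbon is C-1 by definition.
With this numbering: an ethyl group at C-5; an iodo group at C-4; a methyl group at C-3.
Substituent prefixes are cited in alphabetical order (multiplying prefixes like di-/tri- are ignored for ordering).
Assembling the pieces gives 5-ethyl-4-iodo-3-methyldecanal.

5-ethyl-4-iodo-3-methyldecanal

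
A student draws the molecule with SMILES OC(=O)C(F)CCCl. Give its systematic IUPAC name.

4-chloro-2-fluorobutanoic acid

The longest carbon chain that includes the –COOH group has 4 carbons, so the parent hydride is butane.
A carboxylic acid (terminal –COOH) is the principal characteristic group, giving the suffix -oic acid.
The numbering direction is chosen so that the carboxylic acid carbon is C-1 by definition.
With this numbering: a chloro group at C-4; a fluoro group at C-2.
Substituent prefixes are cited in alphabetical order (multiplying prefixes like di-/tri- are ignored for ordering).
Assembling the pieces gives 4-chloro-2-fluorobutanoic acid.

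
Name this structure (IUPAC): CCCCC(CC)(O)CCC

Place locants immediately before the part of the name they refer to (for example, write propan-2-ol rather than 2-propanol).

The longest carbon chain that includes the –OH group has 8 carbons, so the parent hydride is octane.
The highest-priority functional group is an alcohol (–OH), so the name ends in -ol.
The numbering direction is chosen so that numbering from this end puts the hydroxyl group at C-4 rather than C-5.
This places the hydroxyl at C-4; an ethyl group at C-4.
Putting it together: 4-ethyloctan-4-ol.

4-ethyloctan-4-ol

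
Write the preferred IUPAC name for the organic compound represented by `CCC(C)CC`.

3-methylpentane

The longest carbon chain is 5 atoms: the parent is pentane.
The molecule is symmetric, so either numbering direction gives the same locants.
This places a methyl group at C-3.
Putting it together: 3-methylpentane.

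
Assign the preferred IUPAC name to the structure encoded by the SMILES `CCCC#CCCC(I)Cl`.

1-chloro-1-iodooct-4-yne

Counting along the main chain through the multiple bond gives 8 carbons: the parent is octane.
There is one C≡C triple bond, indicated by the ending -yne.
Number the chain so that the substituent locant set {1,1} is lower than {8,8} at the first point of difference.
This places the triple bond between C-4 and C-5; a chloro group at C-1; an iodo group at C-1.
The substituents are ordered alphabetically, ignoring any di-/tri- multipliers.
Assembling the pieces gives 1-chloro-1-iodooct-4-yne.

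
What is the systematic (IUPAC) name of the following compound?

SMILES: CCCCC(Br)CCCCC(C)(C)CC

8-bromo-3,3-dimethyldodecane

The longest continuous carbon chain has 12 atoms, so the parent hydride is dodecane.
Choose the numbering such that the substituent locant set {3,3,8} is lower than {5,10,10} at the first point of difference.
That gives a bromo group at C-8; two methyl groups at C-3.
Prefixes are listed alphabetically: bromo, methyl.
The name is 8-bromo-3,3-dimethyldodecane.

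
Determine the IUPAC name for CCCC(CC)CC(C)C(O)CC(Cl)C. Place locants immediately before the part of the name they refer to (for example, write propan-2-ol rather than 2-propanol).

2-chloro-7-ethyl-5-methyldecan-4-ol

The longest chain bearing the –OH group is 10 carbons long (decane).
The highest-priority functional group is an alcohol (–OH), so the name ends in -ol.
Choose the numbering such that numbering from this end puts the hydroxyl group at C-4 rather than C-7.
With this numbering: the hydroxyl at C-4; a chloro group at C-2; an ethyl group at C-7; a methyl group at C-5.
The substituents are ordered alphabetically, ignoring any di-/tri- multipliers.
Assembling the pieces gives 2-chloro-7-ethyl-5-methyldecan-4-ol.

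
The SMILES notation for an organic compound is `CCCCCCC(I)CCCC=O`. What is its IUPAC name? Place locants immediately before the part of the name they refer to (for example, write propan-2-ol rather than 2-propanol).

The longest carbon chain that includes the –CHO group has 11 carbons, so the parent hydride is undecane.
The highest-priority functional group is an aldehyde (terminal –CHO), so the name ends in -al.
Choose the numbering such that the aldehyde carbon is C-1 by definition.
With this numbering: an iodo group at C-5.
The name is 5-iodoundecanal.

5-iodoundecanal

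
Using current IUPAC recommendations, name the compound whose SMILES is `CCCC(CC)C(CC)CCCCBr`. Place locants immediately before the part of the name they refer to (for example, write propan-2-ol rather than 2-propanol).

The longest continuous carbon chain has 9 atoms, so the parent hydride is nonane.
Number the chain so that the substituent locant set {1,5,6} is lower than {4,5,9} at the first point of difference.
This places a bromo group at C-1; ethyl groups at C-5 and C-6.
The substituents are ordered alphabetically, ignoring any di-/tri- multipliers.
Putting it together: 1-bromo-5,6-diethylnonane.

1-bromo-5,6-diethylnonane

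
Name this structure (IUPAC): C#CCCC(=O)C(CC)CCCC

6-ethyldec-1-yn-5-one

The longest carbon chain that includes the carbonyl and the multiple bond has 10 carbons, so the parent hydride is decane.
The principal characteristic group is a ketone (C=O on an internal carbon), named with the suffix -one.
There is one C≡C triple bond, indicated by the ending -yne.
Choose the numbering such that numbering from this end puts the carbonyl group at C-5 rather than C-6.
That gives the carbonyl at C-5; the triple bond between C-1 and C-2; an ethyl group at C-6.
Putting it together: 6-ethyldec-1-yn-5-one.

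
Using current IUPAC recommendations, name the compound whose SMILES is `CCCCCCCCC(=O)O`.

nonanoic acid

Counting along the main chain through the –COOH group gives 9 carbons: the parent is nonane.
A carboxylic acid (terminal –COOH) is the principal characteristic group, giving the suffix -oic acid.
Number the chain so that the carboxylic acid carbon is C-1 by definition.
The name is nonanoic acid.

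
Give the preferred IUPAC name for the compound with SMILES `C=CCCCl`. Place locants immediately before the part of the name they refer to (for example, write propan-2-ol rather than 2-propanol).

Counting along the main chain through the multiple bond gives 4 carbons: the parent is butane.
A C=C double bond in the chain gives the infix -ene-.
Number the chain so that numbering from this end puts the double bond at C-1 rather than C-3.
This places the double bond between C-1 and C-2; a chloro group at C-4.
The name is 4-chlorobut-1-ene.

4-chlorobut-1-ene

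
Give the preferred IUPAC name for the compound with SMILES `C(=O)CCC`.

The longest carbon chain that includes the –CHO group has 4 carbons, so the parent hydride is butane.
An aldehyde (terminal –CHO) is the principal characteristic group, giving the suffix -al.
Choose the numbering such that the aldehyde carbon is C-1 by definition.
Assembling the pieces gives butanal.

butanal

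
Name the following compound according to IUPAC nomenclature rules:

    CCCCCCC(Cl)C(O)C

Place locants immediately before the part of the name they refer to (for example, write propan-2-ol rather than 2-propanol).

3-chlorononan-2-ol

The longest carbon chain that includes the –OH group has 9 carbons, so the parent hydride is nonane.
The principal characteristic group is an alcohol (–OH), named with the suffix -ol.
Choose the numbering such that numbering from this end puts the hydroxyl group at C-2 rather than C-8.
That gives the hydroxyl at C-2; a chloro group at C-3.
Putting it together: 3-chlorononan-2-ol.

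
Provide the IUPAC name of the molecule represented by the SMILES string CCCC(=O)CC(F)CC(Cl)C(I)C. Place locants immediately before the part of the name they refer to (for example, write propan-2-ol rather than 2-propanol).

The longest chain bearing the carbonyl is 10 carbons long (decane).
The highest-priority functional group is a ketone (C=O on an internal carbon), so the name ends in -one.
Number the chain so that numbering from this end puts the carbonyl group at C-4 rather than C-7.
That gives the carbonyl at C-4; a chloro group at C-8; a fluoro group at C-6; an iodo group at C-9.
Substituent prefixes are cited in alphabetical order (multiplying prefixes like di-/tri- are ignored for ordering).
The name is 8-chloro-6-fluoro-9-iododecan-4-one.

8-chloro-6-fluoro-9-iododecan-4-one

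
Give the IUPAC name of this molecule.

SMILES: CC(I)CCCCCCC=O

8-iodononanal

The longest chain bearing the –CHO group is 9 carbons long (nonane).
The highest-priority functional group is an aldehyde (terminal –CHO), so the name ends in -al.
The numbering direction is chosen so that the aldehyde carbon is C-1 by definition.
This places an iodo group at C-8.
The name is 8-iodononanal.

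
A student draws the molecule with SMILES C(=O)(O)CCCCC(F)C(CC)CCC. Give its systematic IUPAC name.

7-ethyl-6-fluorodecanoic acid

The longest carbon chain that includes the –COOH group has 10 carbons, so the parent hydride is decane.
The principal characteristic group is a carboxylic acid (terminal –COOH), named with the suffix -oic acid.
Number the chain so that the carboxylic acid carbon is C-1 by definition.
This places an ethyl group at C-7; a fluoro group at C-6.
The substituents are ordered alphabetically, ignoring any di-/tri- multipliers.
Assembling the pieces gives 7-ethyl-6-fluorodecanoic acid.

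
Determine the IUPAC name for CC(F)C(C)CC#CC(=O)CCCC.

Counting along the main chain through the carbonyl and the multiple bond gives 11 carbons: the parent is undecane.
The highest-priority functional group is a ketone (C=O on an internal carbon), so the name ends in -one.
A C≡C triple bond in the chain gives the infix -yne-.
The numbering direction is chosen so that numbering from this end puts the carbonyl group at C-5 rather than C-7.
That gives the carbonyl at C-5; the triple bond between C-6 and C-7; a fluoro group at C-10; a methyl group at C-9.
Substituent prefixes are cited in alphabetical order (multiplying prefixes like di-/tri- are ignored for ordering).
Putting it together: 10-fluoro-9-methylundec-6-yn-5-one.

10-fluoro-9-methylundec-6-yn-5-one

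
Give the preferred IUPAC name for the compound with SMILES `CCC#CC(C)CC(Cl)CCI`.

7-chloro-9-iodo-5-methylnon-3-yne

Counting along the main chain through the multiple bond gives 9 carbons: the parent is nonane.
The chain contains a C≡C triple bond, so the unsaturation ending is -yne.
The numbering direction is chosen so that numbering from this end puts the triple bond at C-3 rather than C-6.
This places the triple bond between C-3 and C-4; a chloro group at C-7; an iodo group at C-9; a methyl group at C-5.
Prefixes are listed alphabetically: chloro, iodo, methyl.
Putting it together: 7-chloro-9-iodo-5-methylnon-3-yne.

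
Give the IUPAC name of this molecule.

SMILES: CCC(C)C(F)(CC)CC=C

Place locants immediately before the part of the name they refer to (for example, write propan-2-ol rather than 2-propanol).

4-ethyl-4-fluoro-5-methylhept-1-ene

Counting along the main chain through the multiple bond gives 7 carbons: the parent is heptane.
A C=C double bond in the chain gives the infix -ene-.
The numbering direction is chosen so that numbering from this end puts the double bond at C-1 rather than C-6.
With this numbering: the double bond between C-1 and C-2; an ethyl group at C-4; a fluoro group at C-4; a methyl group at C-5.
Prefixes are listed alphabetically: ethyl, fluoro, methyl.
Assembling the pieces gives 4-ethyl-4-fluoro-5-methylhept-1-ene.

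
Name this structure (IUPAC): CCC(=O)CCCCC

The longest chain bearing the carbonyl is 8 carbons long (octane).
A ketone (C=O on an internal carbon) is the principal characteristic group, giving the suffix -one.
Choose the numbering such that numbering from this end puts the carbonyl group at C-3 rather than C-6.
That gives the carbonyl at C-3.
Putting it together: octan-3-one.

octan-3-one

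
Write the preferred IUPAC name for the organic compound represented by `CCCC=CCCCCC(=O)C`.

The longest carbon chain that includes the carbonyl and the multiple bond has 11 carbons, so the parent hydride is undecane.
The principal characteristic group is a ketone (C=O on an internal carbon), named with the suffix -one.
The chain contains a C=C double bond, so the unsaturation ending is -ene.
The numbering direction is chosen so that numbering from this end puts the carbonyl group at C-2 rather than C-10.
This places the carbonyl at C-2; the double bond between C-7 and C-8.
Putting it together: undec-7-en-2-one.

undec-7-en-2-one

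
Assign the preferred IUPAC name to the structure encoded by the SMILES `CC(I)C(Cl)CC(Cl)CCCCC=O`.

The longest carbon chain that includes the –CHO group has 10 carbons, so the parent hydride is decane.
An aldehyde (terminal –CHO) is the principal characteristic group, giving the suffix -al.
Choose the numbering such that the aldehyde carbon is C-1 by definition.
With this numbering: chloro groups at C-6 and C-8; an iodo group at C-9.
The substituents are ordered alphabetically, ignoring any di-/tri- multipliers.
Assembling the pieces gives 6,8-dichloro-9-iododecanal.

6,8-dichloro-9-iododecanal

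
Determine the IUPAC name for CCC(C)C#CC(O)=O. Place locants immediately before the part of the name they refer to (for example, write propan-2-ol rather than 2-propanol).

4-methylhex-2-ynoic acid

The longest carbon chain that includes the –COOH group and the multiple bond has 6 carbons, so the parent hydride is hexane.
The highest-priority functional group is a carboxylic acid (terminal –COOH), so the name ends in -oic acid.
A C≡C triple bond in the chain gives the infix -yne-.
Number the chain so that the carboxylic acid carbon is C-1 by definition.
With this numbering: the triple bond between C-2 and C-3; a methyl group at C-4.
Putting it together: 4-methylhex-2-ynoic acid.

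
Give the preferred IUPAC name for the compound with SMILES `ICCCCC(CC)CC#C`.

4-ethyl-8-iodooct-1-yne

The longest chain bearing the multiple bond is 8 carbons long (octane).
A C≡C triple bond in the chain gives the infix -yne-.
Number the chain so that numbering from this end puts the triple bond at C-1 rather than C-7.
This places the triple bond between C-1 and C-2; an ethyl group at C-4; an iodo group at C-8.
Prefixes are listed alphabetically: ethyl, iodo.
The name is 4-ethyl-8-iodooct-1-yne.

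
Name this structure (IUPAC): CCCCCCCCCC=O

decanal

Counting along the main chain through the –CHO group gives 10 carbons: the parent is decane.
The highest-priority functional group is an aldehyde (terminal –CHO), so the name ends in -al.
Choose the numbering such that the aldehyde carbon is C-1 by definition.
Putting it together: decanal.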